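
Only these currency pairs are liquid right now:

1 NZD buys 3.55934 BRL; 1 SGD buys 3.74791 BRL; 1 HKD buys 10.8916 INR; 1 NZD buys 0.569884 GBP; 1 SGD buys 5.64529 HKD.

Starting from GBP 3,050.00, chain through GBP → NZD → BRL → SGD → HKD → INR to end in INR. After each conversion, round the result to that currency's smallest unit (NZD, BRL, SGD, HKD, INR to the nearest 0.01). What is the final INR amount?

INR 312,515.51

GBP 3,050.00 ÷ 0.569884 = NZD 5,351.97
NZD 5,351.97 × 3.55934 = BRL 19,049.48
BRL 19,049.48 ÷ 3.74791 = SGD 5,082.69
SGD 5,082.69 × 5.64529 = HKD 28,693.26
HKD 28,693.26 × 10.8916 = INR 312,515.51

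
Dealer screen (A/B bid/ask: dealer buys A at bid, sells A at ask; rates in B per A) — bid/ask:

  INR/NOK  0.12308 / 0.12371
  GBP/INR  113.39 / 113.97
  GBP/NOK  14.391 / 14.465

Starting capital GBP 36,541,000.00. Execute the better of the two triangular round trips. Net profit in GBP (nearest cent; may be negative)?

Best loop GBP → NOK → INR → GBP:
GBP 36,541,000.00 × 14.391 (sell GBP at bid) = NOK 525,861,531.00
NOK 525,861,531.00 ÷ 0.12371 (buy INR at ask) = INR 4,250,760,092.15
INR 4,250,760,092.15 ÷ 113.97 (buy GBP at ask) = GBP 37,297,184.28

Net profit: GBP 756,184.28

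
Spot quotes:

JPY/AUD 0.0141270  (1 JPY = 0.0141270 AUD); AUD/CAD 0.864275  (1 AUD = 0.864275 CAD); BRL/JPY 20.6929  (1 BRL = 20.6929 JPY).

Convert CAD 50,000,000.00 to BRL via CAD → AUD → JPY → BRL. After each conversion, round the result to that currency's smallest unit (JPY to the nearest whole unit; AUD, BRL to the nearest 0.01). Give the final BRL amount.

BRL 197,900,435.27

CAD 50,000,000.00 ÷ 0.864275 = AUD 57,851,956.84
AUD 57,851,956.84 ÷ 0.0141270 = JPY 4,095,133,917
JPY 4,095,133,917 ÷ 20.6929 = BRL 197,900,435.27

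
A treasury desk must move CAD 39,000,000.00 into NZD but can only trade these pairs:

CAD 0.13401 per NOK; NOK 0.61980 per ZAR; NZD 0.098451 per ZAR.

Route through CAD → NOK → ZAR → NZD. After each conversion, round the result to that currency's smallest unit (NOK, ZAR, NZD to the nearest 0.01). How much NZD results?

NZD 46,227,026.59

CAD 39,000,000.00 ÷ 0.13401 = NOK 291,023,057.98
NOK 291,023,057.98 ÷ 0.61980 = ZAR 469,543,494.64
ZAR 469,543,494.64 × 0.098451 = NZD 46,227,026.59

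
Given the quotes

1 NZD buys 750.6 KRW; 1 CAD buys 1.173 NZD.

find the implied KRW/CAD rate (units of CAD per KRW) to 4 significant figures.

KRW/CAD = 0.001136

1 KRW ÷ 750.6 = 0.00133227 NZD
0.00133227 NZD ÷ 1.173 = 0.00113578 CAD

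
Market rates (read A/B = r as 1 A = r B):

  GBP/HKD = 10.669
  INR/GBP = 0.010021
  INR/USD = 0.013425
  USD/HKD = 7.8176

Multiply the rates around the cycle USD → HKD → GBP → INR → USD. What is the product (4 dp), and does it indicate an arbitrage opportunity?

0.9816 (arbitrage exists)

Around USD → HKD → GBP → INR → USD: 1 × 7.8176 ÷ 10.669 ÷ 0.010021 × 0.013425 = 0.981642
Product < 1; profitable direction is USD → INR → GBP → HKD → USD.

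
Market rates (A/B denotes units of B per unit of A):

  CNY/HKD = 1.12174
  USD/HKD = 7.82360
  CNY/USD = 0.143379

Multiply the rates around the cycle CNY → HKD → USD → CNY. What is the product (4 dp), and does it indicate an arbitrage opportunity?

Around CNY → HKD → USD → CNY: 1 × 1.12174 ÷ 7.82360 ÷ 0.143379 = 1.000000
Product ≈ 1 (deviation 0.000%, within rounding noise).

1.0000 (no arbitrage)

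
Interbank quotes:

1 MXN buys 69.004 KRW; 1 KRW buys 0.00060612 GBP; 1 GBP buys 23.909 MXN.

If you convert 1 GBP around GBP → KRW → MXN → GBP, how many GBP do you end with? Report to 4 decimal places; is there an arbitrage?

1.0000 (no arbitrage)

Around GBP → KRW → MXN → GBP: 1 ÷ 0.00060612 ÷ 69.004 ÷ 23.909 = 1.000013
Product ≈ 1 (deviation 0.001%, within rounding noise).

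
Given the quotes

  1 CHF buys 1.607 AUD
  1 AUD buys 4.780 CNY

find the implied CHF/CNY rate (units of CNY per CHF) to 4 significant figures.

CHF/CNY = 7.681

1 CHF × 1.607 = 1.607 AUD
1.607 AUD × 4.780 = 7.68146 CNY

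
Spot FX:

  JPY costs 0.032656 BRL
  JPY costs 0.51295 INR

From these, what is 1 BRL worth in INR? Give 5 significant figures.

BRL/INR = 15.708

1 BRL ÷ 0.032656 = 30.6222 JPY
30.6222 JPY × 0.51295 = 15.7077 INR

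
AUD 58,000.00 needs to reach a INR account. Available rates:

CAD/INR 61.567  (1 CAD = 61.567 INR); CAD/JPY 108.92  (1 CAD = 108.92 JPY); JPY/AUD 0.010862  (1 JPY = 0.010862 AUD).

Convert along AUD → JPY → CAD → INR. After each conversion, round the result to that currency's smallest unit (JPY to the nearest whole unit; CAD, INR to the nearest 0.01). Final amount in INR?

AUD 58,000.00 ÷ 0.010862 = JPY 5,339,716
JPY 5,339,716 ÷ 108.92 = CAD 49,024.20
CAD 49,024.20 × 61.567 = INR 3,018,272.92

INR 3,018,272.92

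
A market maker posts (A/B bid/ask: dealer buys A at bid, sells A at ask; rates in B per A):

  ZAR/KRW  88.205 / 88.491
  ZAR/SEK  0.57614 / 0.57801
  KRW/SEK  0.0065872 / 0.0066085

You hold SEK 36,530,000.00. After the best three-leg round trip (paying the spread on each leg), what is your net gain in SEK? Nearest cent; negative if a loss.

Best loop SEK → ZAR → KRW → SEK:
SEK 36,530,000.00 ÷ 0.57801 (buy ZAR at ask) = ZAR 63,199,598.62
ZAR 63,199,598.62 × 88.205 (sell ZAR at bid) = KRW 5,574,520,597
KRW 5,574,520,597 × 0.0065872 (sell KRW at bid) = SEK 36,720,482.07

Net profit: SEK 190,482.07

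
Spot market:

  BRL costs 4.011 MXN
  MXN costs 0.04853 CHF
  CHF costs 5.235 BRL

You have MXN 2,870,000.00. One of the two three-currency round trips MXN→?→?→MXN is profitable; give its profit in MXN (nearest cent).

Profit: MXN 54,566.74

Profitable loop is MXN → CHF → BRL → MXN:
MXN 2,870,000.00 × 0.04853 = CHF 139,281.10
CHF 139,281.10 × 5.235 = BRL 729,136.56
BRL 729,136.56 × 4.011 = MXN 2,924,566.74
Profit = MXN 2,924,566.74 − MXN 2,870,000.00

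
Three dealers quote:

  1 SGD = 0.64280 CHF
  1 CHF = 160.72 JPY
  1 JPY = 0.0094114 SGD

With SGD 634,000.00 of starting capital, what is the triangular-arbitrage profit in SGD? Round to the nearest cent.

Profit: SGD 18,062.51

Profitable loop is SGD → JPY → CHF → SGD:
SGD 634,000.00 ÷ 0.0094114 = JPY 67,365,110
JPY 67,365,110 ÷ 160.72 = CHF 419,145.78
CHF 419,145.78 ÷ 0.64280 = SGD 652,062.51
Profit = SGD 652,062.51 − SGD 634,000.00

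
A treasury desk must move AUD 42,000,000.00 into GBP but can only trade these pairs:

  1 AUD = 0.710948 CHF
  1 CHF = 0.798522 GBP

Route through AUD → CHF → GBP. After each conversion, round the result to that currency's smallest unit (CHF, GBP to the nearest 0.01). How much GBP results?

GBP 23,843,719.99

AUD 42,000,000.00 × 0.710948 = CHF 29,859,816.00
CHF 29,859,816.00 × 0.798522 = GBP 23,843,719.99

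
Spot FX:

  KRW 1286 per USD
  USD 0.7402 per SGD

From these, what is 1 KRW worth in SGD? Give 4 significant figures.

1 KRW ÷ 1286 = 0.000777605 USD
0.000777605 USD ÷ 0.7402 = 0.00105053 SGD

KRW/SGD = 0.001051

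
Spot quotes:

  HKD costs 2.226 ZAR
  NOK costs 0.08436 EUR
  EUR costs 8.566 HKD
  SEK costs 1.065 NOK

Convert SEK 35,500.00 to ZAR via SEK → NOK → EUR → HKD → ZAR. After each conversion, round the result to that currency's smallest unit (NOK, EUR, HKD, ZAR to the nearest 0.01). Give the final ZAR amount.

SEK 35,500.00 × 1.065 = NOK 37,807.50
NOK 37,807.50 × 0.08436 = EUR 3,189.44
EUR 3,189.44 × 8.566 = HKD 27,320.74
HKD 27,320.74 × 2.226 = ZAR 60,815.97

ZAR 60,815.97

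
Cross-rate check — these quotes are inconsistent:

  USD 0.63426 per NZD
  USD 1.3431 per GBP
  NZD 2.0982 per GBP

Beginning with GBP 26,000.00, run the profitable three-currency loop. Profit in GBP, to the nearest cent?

Profit: GBP 240.22

Profitable loop is GBP → USD → NZD → GBP:
GBP 26,000.00 × 1.3431 = USD 34,920.60
USD 34,920.60 ÷ 0.63426 = NZD 55,057.23
NZD 55,057.23 ÷ 2.0982 = GBP 26,240.22
Profit = GBP 26,240.22 − GBP 26,000.00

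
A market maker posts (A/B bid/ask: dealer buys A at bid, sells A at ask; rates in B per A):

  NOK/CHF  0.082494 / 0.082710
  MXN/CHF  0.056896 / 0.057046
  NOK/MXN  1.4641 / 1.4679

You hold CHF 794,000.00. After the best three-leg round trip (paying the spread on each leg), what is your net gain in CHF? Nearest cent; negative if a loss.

Best loop CHF → NOK → MXN → CHF:
CHF 794,000.00 ÷ 0.082710 (buy NOK at ask) = NOK 9,599,806.55
NOK 9,599,806.55 × 1.4641 (sell NOK at bid) = MXN 14,055,076.77
MXN 14,055,076.77 × 0.056896 (sell MXN at bid) = CHF 799,677.65

Net profit: CHF 5,677.65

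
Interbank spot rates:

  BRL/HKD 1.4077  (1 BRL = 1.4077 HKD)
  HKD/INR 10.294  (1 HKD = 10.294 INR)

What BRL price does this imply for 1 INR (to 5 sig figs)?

1 INR ÷ 10.294 = 0.097144 HKD
0.097144 HKD ÷ 1.4077 = 0.069009 BRL

INR/BRL = 0.069009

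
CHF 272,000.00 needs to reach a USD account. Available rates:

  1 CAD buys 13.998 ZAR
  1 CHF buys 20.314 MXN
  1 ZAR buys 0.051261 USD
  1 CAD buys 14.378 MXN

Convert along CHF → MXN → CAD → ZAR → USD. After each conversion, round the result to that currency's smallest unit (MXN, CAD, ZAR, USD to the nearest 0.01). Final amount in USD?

USD 275,752.17

CHF 272,000.00 × 20.314 = MXN 5,525,408.00
MXN 5,525,408.00 ÷ 14.378 = CAD 384,296.01
CAD 384,296.01 × 13.998 = ZAR 5,379,375.55
ZAR 5,379,375.55 × 0.051261 = USD 275,752.17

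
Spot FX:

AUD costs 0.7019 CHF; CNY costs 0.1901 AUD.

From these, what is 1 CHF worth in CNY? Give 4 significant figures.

CHF/CNY = 7.494

1 CHF ÷ 0.7019 = 1.4247 AUD
1.4247 AUD ÷ 0.1901 = 7.4945 CNY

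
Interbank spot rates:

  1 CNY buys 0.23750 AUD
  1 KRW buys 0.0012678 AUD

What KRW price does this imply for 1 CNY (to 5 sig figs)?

CNY/KRW = 187.33

1 CNY × 0.23750 = 0.2375 AUD
0.2375 AUD ÷ 0.0012678 = 187.332 KRW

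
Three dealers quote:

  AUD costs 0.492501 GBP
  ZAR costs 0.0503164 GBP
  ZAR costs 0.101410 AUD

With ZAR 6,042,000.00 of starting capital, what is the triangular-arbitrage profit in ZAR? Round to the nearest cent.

Profit: ZAR 44,987.12

Profitable loop is ZAR → GBP → AUD → ZAR:
ZAR 6,042,000.00 × 0.0503164 = GBP 304,011.69
GBP 304,011.69 ÷ 0.492501 = AUD 617,281.36
AUD 617,281.36 ÷ 0.101410 = ZAR 6,086,987.12
Profit = ZAR 6,086,987.12 − ZAR 6,042,000.00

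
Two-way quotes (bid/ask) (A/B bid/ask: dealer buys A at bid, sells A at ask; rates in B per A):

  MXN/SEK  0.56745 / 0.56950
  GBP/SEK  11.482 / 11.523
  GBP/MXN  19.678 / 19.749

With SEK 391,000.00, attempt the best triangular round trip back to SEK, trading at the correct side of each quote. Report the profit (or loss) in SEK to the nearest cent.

Best loop SEK → MXN → GBP → SEK:
SEK 391,000.00 ÷ 0.56950 (buy MXN at ask) = MXN 686,567.16
MXN 686,567.16 ÷ 19.749 (buy GBP at ask) = GBP 34,764.65
GBP 34,764.65 × 11.482 (sell GBP at bid) = SEK 399,167.76

Net profit: SEK 8,167.76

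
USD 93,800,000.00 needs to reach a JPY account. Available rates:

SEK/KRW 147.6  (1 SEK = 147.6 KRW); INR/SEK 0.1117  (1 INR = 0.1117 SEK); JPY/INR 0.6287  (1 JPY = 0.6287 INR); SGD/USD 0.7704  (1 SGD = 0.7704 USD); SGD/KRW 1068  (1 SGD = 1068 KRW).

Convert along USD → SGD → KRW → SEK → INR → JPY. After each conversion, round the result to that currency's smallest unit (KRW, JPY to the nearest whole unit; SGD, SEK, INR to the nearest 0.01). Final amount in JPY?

USD 93,800,000.00 ÷ 0.7704 = SGD 121,754,932.50
SGD 121,754,932.50 × 1068 = KRW 130,034,267,910
KRW 130,034,267,910 ÷ 147.6 = SEK 880,990,975.00
SEK 880,990,975.00 ÷ 0.1117 = INR 7,887,117,054.61
INR 7,887,117,054.61 ÷ 0.6287 = JPY 12,545,120,176

JPY 12,545,120,176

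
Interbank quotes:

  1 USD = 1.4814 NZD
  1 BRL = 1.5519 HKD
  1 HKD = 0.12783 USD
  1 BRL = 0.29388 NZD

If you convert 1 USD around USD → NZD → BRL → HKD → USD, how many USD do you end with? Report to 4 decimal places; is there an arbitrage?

Around USD → NZD → BRL → HKD → USD: 1 × 1.4814 ÷ 0.29388 × 1.5519 × 0.12783 = 0.999997
Product ≈ 1 (deviation 0.000%, within rounding noise).

1.0000 (no arbitrage)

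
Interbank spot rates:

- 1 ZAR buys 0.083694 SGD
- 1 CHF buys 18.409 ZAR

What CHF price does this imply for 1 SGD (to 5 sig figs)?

1 SGD ÷ 0.083694 = 11.9483 ZAR
11.9483 ZAR ÷ 18.409 = 0.649046 CHF

SGD/CHF = 0.64905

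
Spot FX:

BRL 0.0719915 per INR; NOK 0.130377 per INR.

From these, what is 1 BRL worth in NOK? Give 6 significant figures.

BRL/NOK = 1.81101

1 BRL ÷ 0.0719915 = 13.8905 INR
13.8905 INR × 0.130377 = 1.81101 NOK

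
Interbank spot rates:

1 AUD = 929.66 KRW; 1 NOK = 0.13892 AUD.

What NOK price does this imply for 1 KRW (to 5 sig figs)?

KRW/NOK = 0.0077430

1 KRW ÷ 929.66 = 0.00107566 AUD
0.00107566 AUD ÷ 0.13892 = 0.00774303 NOK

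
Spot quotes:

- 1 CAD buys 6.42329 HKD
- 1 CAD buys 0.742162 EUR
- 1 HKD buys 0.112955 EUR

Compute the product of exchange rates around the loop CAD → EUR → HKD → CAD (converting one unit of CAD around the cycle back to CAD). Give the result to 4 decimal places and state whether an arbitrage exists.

1.0229 (arbitrage exists)

Around CAD → EUR → HKD → CAD: 1 × 0.742162 ÷ 0.112955 ÷ 6.42329 = 1.022906
Product > 1; profitable direction is CAD → EUR → HKD → CAD.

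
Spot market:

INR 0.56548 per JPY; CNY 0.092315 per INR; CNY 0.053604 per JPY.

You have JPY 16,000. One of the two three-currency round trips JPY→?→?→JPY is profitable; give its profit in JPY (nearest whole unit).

Profitable loop is JPY → CNY → INR → JPY:
JPY 16,000 × 0.053604 = CNY 857.66
CNY 857.66 ÷ 0.092315 = INR 9,290.62
INR 9,290.62 ÷ 0.56548 = JPY 16,430
Profit = JPY 16,430 − JPY 16,000

Profit: JPY 430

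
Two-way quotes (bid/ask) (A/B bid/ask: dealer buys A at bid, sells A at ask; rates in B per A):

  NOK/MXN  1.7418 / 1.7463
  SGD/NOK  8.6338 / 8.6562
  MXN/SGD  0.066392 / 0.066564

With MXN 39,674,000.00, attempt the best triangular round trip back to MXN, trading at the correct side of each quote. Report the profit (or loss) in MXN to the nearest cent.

Best loop MXN → SGD → NOK → MXN:
MXN 39,674,000.00 × 0.066392 (sell MXN at bid) = SGD 2,634,036.21
SGD 2,634,036.21 × 8.6338 (sell SGD at bid) = NOK 22,741,741.81
NOK 22,741,741.81 × 1.7418 (sell NOK at bid) = MXN 39,611,565.89

Net result: MXN -62,434.11 (no profitable arbitrage after spreads)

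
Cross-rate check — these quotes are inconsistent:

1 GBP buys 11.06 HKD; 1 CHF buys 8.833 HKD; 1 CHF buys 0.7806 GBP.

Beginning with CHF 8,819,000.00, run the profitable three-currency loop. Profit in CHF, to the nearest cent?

Profitable loop is CHF → HKD → GBP → CHF:
CHF 8,819,000.00 × 8.833 = HKD 77,898,227.00
HKD 77,898,227.00 ÷ 11.06 = GBP 7,043,239.33
GBP 7,043,239.33 ÷ 0.7806 = CHF 9,022,853.36
Profit = CHF 9,022,853.36 − CHF 8,819,000.00

Profit: CHF 203,853.36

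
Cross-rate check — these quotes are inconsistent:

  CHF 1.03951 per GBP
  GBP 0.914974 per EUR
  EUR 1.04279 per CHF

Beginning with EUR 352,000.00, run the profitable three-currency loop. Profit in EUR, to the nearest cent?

Profitable loop is EUR → CHF → GBP → EUR:
EUR 352,000.00 ÷ 1.04279 = CHF 337,555.98
CHF 337,555.98 ÷ 1.03951 = GBP 324,726.05
GBP 324,726.05 ÷ 0.914974 = EUR 354,901.95
Profit = EUR 354,901.95 − EUR 352,000.00

Profit: EUR 2,901.95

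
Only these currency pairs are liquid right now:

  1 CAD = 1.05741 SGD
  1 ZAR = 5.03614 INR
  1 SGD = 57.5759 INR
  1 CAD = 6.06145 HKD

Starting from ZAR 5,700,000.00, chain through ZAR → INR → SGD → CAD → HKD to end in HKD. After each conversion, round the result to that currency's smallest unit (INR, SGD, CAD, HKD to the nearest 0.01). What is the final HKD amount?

ZAR 5,700,000.00 × 5.03614 = INR 28,705,998.00
INR 28,705,998.00 ÷ 57.5759 = SGD 498,576.63
SGD 498,576.63 ÷ 1.05741 = CAD 471,507.39
CAD 471,507.39 × 6.06145 = HKD 2,858,018.47

HKD 2,858,018.47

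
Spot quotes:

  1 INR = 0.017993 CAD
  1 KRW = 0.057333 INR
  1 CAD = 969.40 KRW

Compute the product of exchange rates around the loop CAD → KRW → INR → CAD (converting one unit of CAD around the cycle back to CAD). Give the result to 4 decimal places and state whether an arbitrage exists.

Around CAD → KRW → INR → CAD: 1 × 969.40 × 0.057333 × 0.017993 = 1.000026
Product ≈ 1 (deviation 0.003%, within rounding noise).

1.0000 (no arbitrage)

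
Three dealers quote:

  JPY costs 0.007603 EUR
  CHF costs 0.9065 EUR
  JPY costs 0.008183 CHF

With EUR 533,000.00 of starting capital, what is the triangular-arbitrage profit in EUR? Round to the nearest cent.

Profitable loop is EUR → CHF → JPY → EUR:
EUR 533,000.00 ÷ 0.9065 = CHF 587,975.73
CHF 587,975.73 ÷ 0.008183 = JPY 71,853,322
JPY 71,853,322 × 0.007603 = EUR 546,300.80
Profit = EUR 546,300.80 − EUR 533,000.00

Profit: EUR 13,300.80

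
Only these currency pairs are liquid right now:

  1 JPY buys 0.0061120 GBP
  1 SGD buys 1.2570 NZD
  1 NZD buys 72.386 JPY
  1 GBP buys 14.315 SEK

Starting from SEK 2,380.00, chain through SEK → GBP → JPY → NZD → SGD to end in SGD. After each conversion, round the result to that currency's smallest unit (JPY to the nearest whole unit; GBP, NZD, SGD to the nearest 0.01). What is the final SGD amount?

SGD 298.96

SEK 2,380.00 ÷ 14.315 = GBP 166.26
GBP 166.26 ÷ 0.0061120 = JPY 27,202
JPY 27,202 ÷ 72.386 = NZD 375.79
NZD 375.79 ÷ 1.2570 = SGD 298.96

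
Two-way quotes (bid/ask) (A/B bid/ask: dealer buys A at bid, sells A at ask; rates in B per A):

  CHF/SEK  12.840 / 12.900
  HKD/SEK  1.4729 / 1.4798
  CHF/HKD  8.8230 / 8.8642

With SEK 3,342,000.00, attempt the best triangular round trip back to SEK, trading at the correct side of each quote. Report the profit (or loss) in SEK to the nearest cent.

Best loop SEK → CHF → HKD → SEK:
SEK 3,342,000.00 ÷ 12.900 (buy CHF at ask) = CHF 259,069.77
CHF 259,069.77 × 8.8230 (sell CHF at bid) = HKD 2,285,772.56
HKD 2,285,772.56 × 1.4729 (sell HKD at bid) = SEK 3,366,714.40

Net profit: SEK 24,714.40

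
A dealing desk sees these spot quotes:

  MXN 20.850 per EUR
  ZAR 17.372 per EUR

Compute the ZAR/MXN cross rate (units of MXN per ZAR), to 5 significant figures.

ZAR/MXN = 1.2002

1 ZAR ÷ 17.372 = 0.0575639 EUR
0.0575639 EUR × 20.850 = 1.20021 MXN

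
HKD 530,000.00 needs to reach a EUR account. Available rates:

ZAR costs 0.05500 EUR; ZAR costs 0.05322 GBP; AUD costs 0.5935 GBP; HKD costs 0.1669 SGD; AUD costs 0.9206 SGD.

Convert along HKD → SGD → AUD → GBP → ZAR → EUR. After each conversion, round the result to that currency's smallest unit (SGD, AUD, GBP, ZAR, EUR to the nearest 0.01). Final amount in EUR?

EUR 58,934.53

HKD 530,000.00 × 0.1669 = SGD 88,457.00
SGD 88,457.00 ÷ 0.9206 = AUD 96,086.25
AUD 96,086.25 × 0.5935 = GBP 57,027.19
GBP 57,027.19 ÷ 0.05322 = ZAR 1,071,536.83
ZAR 1,071,536.83 × 0.05500 = EUR 58,934.53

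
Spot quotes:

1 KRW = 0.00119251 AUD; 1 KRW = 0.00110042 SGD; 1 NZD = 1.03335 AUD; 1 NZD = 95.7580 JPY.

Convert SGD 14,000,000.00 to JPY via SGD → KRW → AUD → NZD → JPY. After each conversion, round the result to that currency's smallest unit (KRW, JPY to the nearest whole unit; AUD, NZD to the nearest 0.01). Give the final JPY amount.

JPY 1,405,915,481

SGD 14,000,000.00 ÷ 0.00110042 = KRW 12,722,415,078
KRW 12,722,415,078 × 0.00119251 = AUD 15,171,607.20
AUD 15,171,607.20 ÷ 1.03335 = NZD 14,681,963.71
NZD 14,681,963.71 × 95.7580 = JPY 1,405,915,481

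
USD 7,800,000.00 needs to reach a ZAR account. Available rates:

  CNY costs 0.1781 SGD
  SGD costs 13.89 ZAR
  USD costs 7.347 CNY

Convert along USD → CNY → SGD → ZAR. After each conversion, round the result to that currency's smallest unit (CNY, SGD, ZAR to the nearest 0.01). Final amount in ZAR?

ZAR 141,765,582.84

USD 7,800,000.00 × 7.347 = CNY 57,306,600.00
CNY 57,306,600.00 × 0.1781 = SGD 10,206,305.46
SGD 10,206,305.46 × 13.89 = ZAR 141,765,582.84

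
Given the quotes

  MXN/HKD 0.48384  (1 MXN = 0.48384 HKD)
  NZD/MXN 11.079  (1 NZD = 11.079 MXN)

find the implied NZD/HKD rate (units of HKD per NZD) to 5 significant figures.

NZD/HKD = 5.3605

1 NZD × 11.079 = 11.079 MXN
11.079 MXN × 0.48384 = 5.36046 HKD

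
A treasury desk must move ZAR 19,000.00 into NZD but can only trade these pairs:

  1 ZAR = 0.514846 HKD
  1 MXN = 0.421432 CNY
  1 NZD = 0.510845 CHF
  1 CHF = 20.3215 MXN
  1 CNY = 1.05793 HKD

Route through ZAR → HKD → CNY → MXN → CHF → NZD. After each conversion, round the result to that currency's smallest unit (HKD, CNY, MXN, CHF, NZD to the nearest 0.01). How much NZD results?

NZD 2,113.50

ZAR 19,000.00 × 0.514846 = HKD 9,782.07
HKD 9,782.07 ÷ 1.05793 = CNY 9,246.42
CNY 9,246.42 ÷ 0.421432 = MXN 21,940.48
MXN 21,940.48 ÷ 20.3215 = CHF 1,079.67
CHF 1,079.67 ÷ 0.510845 = NZD 2,113.50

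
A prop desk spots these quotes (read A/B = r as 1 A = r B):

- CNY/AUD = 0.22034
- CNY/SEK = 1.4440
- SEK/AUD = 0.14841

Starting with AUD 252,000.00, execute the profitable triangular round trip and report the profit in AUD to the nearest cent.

Profitable loop is AUD → SEK → CNY → AUD:
AUD 252,000.00 ÷ 0.14841 = SEK 1,697,998.79
SEK 1,697,998.79 ÷ 1.4440 = CNY 1,175,899.44
CNY 1,175,899.44 × 0.22034 = AUD 259,097.68
Profit = AUD 259,097.68 − AUD 252,000.00

Profit: AUD 7,097.68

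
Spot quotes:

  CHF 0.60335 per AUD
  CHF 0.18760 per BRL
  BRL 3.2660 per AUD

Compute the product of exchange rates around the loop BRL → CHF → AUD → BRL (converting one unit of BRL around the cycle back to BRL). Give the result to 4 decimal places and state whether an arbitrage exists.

Around BRL → CHF → AUD → BRL: 1 × 0.18760 ÷ 0.60335 × 3.2660 = 1.015499
Product > 1; profitable direction is BRL → CHF → AUD → BRL.

1.0155 (arbitrage exists)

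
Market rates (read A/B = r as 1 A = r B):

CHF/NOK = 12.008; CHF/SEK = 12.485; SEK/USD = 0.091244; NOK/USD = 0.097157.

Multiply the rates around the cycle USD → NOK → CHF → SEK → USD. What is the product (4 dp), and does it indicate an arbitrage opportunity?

Around USD → NOK → CHF → SEK → USD: 1 ÷ 0.097157 ÷ 12.008 × 12.485 × 0.091244 = 0.976446
Product < 1; profitable direction is USD → SEK → CHF → NOK → USD.

0.9764 (arbitrage exists)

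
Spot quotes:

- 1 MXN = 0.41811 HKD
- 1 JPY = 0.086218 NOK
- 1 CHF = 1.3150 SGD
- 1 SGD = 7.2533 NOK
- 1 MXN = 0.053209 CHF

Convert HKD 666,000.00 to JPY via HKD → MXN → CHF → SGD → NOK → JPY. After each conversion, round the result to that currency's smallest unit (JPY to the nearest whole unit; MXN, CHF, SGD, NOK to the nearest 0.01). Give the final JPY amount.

JPY 9,376,316

HKD 666,000.00 ÷ 0.41811 = MXN 1,592,882.26
MXN 1,592,882.26 × 0.053209 = CHF 84,755.67
CHF 84,755.67 × 1.3150 = SGD 111,453.71
SGD 111,453.71 × 7.2533 = NOK 808,407.19
NOK 808,407.19 ÷ 0.086218 = JPY 9,376,316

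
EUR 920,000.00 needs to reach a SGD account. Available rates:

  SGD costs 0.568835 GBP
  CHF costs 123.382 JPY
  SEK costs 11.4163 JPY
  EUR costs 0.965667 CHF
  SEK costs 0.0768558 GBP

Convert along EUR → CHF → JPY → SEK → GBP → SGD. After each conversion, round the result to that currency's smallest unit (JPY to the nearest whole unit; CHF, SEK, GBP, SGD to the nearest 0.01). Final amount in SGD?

EUR 920,000.00 × 0.965667 = CHF 888,413.64
CHF 888,413.64 × 123.382 = JPY 109,614,252
JPY 109,614,252 ÷ 11.4163 = SEK 9,601,556.72
SEK 9,601,556.72 × 0.0768558 = GBP 737,935.32
GBP 737,935.32 ÷ 0.568835 = SGD 1,297,274.82

SGD 1,297,274.82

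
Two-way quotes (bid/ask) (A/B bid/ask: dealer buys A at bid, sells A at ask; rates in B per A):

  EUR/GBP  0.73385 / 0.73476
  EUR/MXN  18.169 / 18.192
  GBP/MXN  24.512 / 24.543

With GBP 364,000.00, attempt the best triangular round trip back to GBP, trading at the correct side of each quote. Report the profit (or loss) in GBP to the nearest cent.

Best loop GBP → EUR → MXN → GBP:
GBP 364,000.00 ÷ 0.73476 (buy EUR at ask) = EUR 495,399.86
EUR 495,399.86 × 18.169 (sell EUR at bid) = MXN 9,000,920.03
MXN 9,000,920.03 ÷ 24.543 (buy GBP at ask) = GBP 366,740.82

Net profit: GBP 2,740.82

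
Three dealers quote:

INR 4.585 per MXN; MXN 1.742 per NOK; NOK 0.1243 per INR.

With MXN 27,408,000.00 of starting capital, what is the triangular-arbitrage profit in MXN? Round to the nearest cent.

Profit: MXN 198,968.92

Profitable loop is MXN → NOK → INR → MXN:
MXN 27,408,000.00 ÷ 1.742 = NOK 15,733,639.49
NOK 15,733,639.49 ÷ 0.1243 = INR 126,577,952.49
INR 126,577,952.49 ÷ 4.585 = MXN 27,606,968.92
Profit = MXN 27,606,968.92 − MXN 27,408,000.00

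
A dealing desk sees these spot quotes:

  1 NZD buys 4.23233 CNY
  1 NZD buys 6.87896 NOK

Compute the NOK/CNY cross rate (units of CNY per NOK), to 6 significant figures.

NOK/CNY = 0.615257

1 NOK ÷ 6.87896 = 0.145371 NZD
0.145371 NZD × 4.23233 = 0.615257 CNY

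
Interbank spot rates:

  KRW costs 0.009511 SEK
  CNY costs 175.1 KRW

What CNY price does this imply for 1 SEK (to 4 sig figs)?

1 SEK ÷ 0.009511 = 105.141 KRW
105.141 KRW ÷ 175.1 = 0.600465 CNY

SEK/CNY = 0.6005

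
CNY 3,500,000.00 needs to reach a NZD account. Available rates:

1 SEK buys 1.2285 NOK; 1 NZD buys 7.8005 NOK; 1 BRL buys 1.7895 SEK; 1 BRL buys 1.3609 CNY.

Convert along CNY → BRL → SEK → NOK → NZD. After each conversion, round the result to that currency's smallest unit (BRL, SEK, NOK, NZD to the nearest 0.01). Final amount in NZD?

CNY 3,500,000.00 ÷ 1.3609 = BRL 2,571,827.47
BRL 2,571,827.47 × 1.7895 = SEK 4,602,285.26
SEK 4,602,285.26 × 1.2285 = NOK 5,653,907.44
NOK 5,653,907.44 ÷ 7.8005 = NZD 724,813.47

NZD 724,813.47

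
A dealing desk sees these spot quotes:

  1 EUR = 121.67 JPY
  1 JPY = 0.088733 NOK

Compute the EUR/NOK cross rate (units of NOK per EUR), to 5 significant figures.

EUR/NOK = 10.796

1 EUR × 121.67 = 121.67 JPY
121.67 JPY × 0.088733 = 10.7961 NOK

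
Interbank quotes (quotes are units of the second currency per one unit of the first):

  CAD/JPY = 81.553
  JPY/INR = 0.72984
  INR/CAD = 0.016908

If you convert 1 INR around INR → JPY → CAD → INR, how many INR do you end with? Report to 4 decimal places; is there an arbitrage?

Around INR → JPY → CAD → INR: 1 ÷ 0.72984 ÷ 81.553 ÷ 0.016908 = 0.993665
Product < 1; profitable direction is INR → CAD → JPY → INR.

0.9937 (arbitrage exists)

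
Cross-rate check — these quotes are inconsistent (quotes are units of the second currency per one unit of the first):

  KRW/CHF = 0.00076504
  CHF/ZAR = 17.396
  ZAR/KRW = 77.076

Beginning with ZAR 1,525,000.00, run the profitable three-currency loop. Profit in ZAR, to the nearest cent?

Profit: ZAR 39,309.03

Profitable loop is ZAR → KRW → CHF → ZAR:
ZAR 1,525,000.00 × 77.076 = KRW 117,540,900
KRW 117,540,900 × 0.00076504 = CHF 89,923.49
CHF 89,923.49 × 17.396 = ZAR 1,564,309.03
Profit = ZAR 1,564,309.03 − ZAR 1,525,000.00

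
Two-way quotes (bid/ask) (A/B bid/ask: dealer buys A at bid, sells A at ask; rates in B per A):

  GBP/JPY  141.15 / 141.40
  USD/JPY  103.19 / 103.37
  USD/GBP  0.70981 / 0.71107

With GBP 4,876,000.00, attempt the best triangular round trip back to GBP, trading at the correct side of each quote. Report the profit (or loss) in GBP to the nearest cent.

Net profit: GBP 128,256.29

Best loop GBP → USD → JPY → GBP:
GBP 4,876,000.00 ÷ 0.71107 (buy USD at ask) = USD 6,857,271.44
USD 6,857,271.44 × 103.19 (sell USD at bid) = JPY 707,601,839
JPY 707,601,839 ÷ 141.40 (buy GBP at ask) = GBP 5,004,256.29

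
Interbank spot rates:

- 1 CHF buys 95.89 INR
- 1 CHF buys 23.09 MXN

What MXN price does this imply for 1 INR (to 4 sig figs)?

1 INR ÷ 95.89 = 0.0104286 CHF
0.0104286 CHF × 23.09 = 0.240797 MXN

INR/MXN = 0.2408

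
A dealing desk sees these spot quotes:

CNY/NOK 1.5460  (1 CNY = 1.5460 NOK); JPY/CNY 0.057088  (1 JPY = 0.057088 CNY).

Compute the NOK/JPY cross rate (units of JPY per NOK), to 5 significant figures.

1 NOK ÷ 1.5460 = 0.646831 CNY
0.646831 CNY ÷ 0.057088 = 11.3304 JPY

NOK/JPY = 11.330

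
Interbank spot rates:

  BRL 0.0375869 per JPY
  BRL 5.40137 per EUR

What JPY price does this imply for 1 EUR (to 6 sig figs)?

1 EUR × 5.40137 = 5.40137 BRL
5.40137 BRL ÷ 0.0375869 = 143.704 JPY

EUR/JPY = 143.704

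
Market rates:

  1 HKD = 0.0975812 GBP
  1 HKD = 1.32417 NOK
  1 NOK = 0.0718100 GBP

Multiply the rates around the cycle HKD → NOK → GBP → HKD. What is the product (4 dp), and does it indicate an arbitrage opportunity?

Around HKD → NOK → GBP → HKD: 1 × 1.32417 × 0.0718100 ÷ 0.0975812 = 0.974457
Product < 1; profitable direction is HKD → GBP → NOK → HKD.

0.9745 (arbitrage exists)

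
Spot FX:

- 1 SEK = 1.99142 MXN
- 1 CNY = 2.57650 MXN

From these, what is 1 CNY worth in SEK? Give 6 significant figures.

CNY/SEK = 1.29380

1 CNY × 2.57650 = 2.5765 MXN
2.5765 MXN ÷ 1.99142 = 1.2938 SEK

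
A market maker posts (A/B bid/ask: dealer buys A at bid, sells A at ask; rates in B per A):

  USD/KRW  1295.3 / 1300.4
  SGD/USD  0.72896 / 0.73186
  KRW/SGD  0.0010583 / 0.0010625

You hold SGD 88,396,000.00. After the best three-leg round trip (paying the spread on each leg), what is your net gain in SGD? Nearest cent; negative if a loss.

Net result: SGD -64,526.95 (no profitable arbitrage after spreads)

Best loop SGD → USD → KRW → SGD:
SGD 88,396,000.00 × 0.72896 (sell SGD at bid) = USD 64,437,148.16
USD 64,437,148.16 × 1295.3 (sell USD at bid) = KRW 83,465,438,012
KRW 83,465,438,012 × 0.0010583 (sell KRW at bid) = SGD 88,331,473.05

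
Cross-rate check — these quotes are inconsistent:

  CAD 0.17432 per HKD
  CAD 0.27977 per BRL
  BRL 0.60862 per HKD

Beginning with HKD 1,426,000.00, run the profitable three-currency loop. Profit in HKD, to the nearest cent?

Profitable loop is HKD → CAD → BRL → HKD:
HKD 1,426,000.00 × 0.17432 = CAD 248,580.32
CAD 248,580.32 ÷ 0.27977 = BRL 888,516.71
BRL 888,516.71 ÷ 0.60862 = HKD 1,459,887.47
Profit = HKD 1,459,887.47 − HKD 1,426,000.00

Profit: HKD 33,887.47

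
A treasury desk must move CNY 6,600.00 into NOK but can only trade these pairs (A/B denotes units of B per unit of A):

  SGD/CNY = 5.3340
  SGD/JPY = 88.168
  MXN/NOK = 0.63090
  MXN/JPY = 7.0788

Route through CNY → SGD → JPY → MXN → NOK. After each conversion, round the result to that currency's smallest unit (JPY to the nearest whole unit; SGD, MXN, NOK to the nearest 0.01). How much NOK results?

NOK 9,723.12

CNY 6,600.00 ÷ 5.3340 = SGD 1,237.35
SGD 1,237.35 × 88.168 = JPY 109,095
JPY 109,095 ÷ 7.0788 = MXN 15,411.51
MXN 15,411.51 × 0.63090 = NOK 9,723.12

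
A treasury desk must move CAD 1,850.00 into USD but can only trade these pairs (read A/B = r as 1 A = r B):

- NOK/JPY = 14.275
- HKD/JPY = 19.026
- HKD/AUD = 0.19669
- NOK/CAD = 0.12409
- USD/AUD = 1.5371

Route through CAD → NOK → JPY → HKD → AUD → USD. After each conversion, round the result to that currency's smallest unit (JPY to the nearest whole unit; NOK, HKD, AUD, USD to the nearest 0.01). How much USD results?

USD 1,431.34

CAD 1,850.00 ÷ 0.12409 = NOK 14,908.53
NOK 14,908.53 × 14.275 = JPY 212,819
JPY 212,819 ÷ 19.026 = HKD 11,185.69
HKD 11,185.69 × 0.19669 = AUD 2,200.11
AUD 2,200.11 ÷ 1.5371 = USD 1,431.34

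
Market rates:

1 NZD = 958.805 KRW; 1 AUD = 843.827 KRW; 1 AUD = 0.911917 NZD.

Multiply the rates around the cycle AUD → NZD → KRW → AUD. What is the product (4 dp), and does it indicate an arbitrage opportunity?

1.0362 (arbitrage exists)

Around AUD → NZD → KRW → AUD: 1 × 0.911917 × 958.805 ÷ 843.827 = 1.036173
Product > 1; profitable direction is AUD → NZD → KRW → AUD.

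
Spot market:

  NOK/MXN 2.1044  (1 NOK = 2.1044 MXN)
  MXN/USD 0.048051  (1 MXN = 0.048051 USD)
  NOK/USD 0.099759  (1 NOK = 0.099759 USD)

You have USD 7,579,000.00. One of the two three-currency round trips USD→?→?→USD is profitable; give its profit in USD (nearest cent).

Profitable loop is USD → NOK → MXN → USD:
USD 7,579,000.00 ÷ 0.099759 = NOK 75,973,095.16
NOK 75,973,095.16 × 2.1044 = MXN 159,877,781.45
MXN 159,877,781.45 × 0.048051 = USD 7,682,287.28
Profit = USD 7,682,287.28 − USD 7,579,000.00

Profit: USD 103,287.28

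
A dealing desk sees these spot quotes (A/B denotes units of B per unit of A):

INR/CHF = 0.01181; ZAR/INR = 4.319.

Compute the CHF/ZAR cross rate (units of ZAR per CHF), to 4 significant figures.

CHF/ZAR = 19.61

1 CHF ÷ 0.01181 = 84.674 INR
84.674 INR ÷ 4.319 = 19.605 ZAR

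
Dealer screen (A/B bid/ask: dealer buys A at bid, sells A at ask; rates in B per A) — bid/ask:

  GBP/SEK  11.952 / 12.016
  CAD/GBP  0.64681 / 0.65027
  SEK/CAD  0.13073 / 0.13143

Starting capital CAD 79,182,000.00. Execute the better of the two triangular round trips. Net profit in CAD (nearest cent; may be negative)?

Best loop CAD → GBP → SEK → CAD:
CAD 79,182,000.00 × 0.64681 (sell CAD at bid) = GBP 51,215,709.42
GBP 51,215,709.42 × 11.952 (sell GBP at bid) = SEK 612,130,158.99
SEK 612,130,158.99 × 0.13073 (sell SEK at bid) = CAD 80,023,775.68

Net profit: CAD 841,775.68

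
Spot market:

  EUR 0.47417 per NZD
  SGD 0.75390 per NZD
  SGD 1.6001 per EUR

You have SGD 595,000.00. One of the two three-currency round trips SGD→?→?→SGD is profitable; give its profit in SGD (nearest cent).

Profit: SGD 3,803.63

Profitable loop is SGD → NZD → EUR → SGD:
SGD 595,000.00 ÷ 0.75390 = NZD 789,229.34
NZD 789,229.34 × 0.47417 = EUR 374,228.88
EUR 374,228.88 × 1.6001 = SGD 598,803.63
Profit = SGD 598,803.63 − SGD 595,000.00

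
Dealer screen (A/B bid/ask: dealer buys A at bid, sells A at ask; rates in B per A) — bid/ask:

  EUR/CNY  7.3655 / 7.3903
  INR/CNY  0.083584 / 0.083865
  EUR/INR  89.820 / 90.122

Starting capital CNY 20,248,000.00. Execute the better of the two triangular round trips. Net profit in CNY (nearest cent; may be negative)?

Net profit: CNY 321,146.22

Best loop CNY → EUR → INR → CNY:
CNY 20,248,000.00 ÷ 7.3903 (buy EUR at ask) = EUR 2,739,807.59
EUR 2,739,807.59 × 89.820 (sell EUR at bid) = INR 246,089,517.34
INR 246,089,517.34 × 0.083584 (sell INR at bid) = CNY 20,569,146.22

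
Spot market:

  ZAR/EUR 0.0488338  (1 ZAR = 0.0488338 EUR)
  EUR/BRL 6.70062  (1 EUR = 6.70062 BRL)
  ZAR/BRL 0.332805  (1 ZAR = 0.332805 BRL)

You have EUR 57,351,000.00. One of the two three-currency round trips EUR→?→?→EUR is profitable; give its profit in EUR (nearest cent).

Profit: EUR 979,450.12

Profitable loop is EUR → ZAR → BRL → EUR:
EUR 57,351,000.00 ÷ 0.0488338 = ZAR 1,174,411,985.14
ZAR 1,174,411,985.14 × 0.332805 = BRL 390,850,180.71
BRL 390,850,180.71 ÷ 6.70062 = EUR 58,330,450.12
Profit = EUR 58,330,450.12 − EUR 57,351,000.00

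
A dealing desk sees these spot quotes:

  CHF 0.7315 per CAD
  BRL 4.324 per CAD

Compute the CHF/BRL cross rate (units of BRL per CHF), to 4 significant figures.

CHF/BRL = 5.911

1 CHF ÷ 0.7315 = 1.36705 CAD
1.36705 CAD × 4.324 = 5.91114 BRL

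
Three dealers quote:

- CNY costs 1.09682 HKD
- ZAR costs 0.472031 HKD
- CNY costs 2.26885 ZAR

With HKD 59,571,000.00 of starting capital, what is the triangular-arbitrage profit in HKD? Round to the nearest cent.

Profitable loop is HKD → ZAR → CNY → HKD:
HKD 59,571,000.00 ÷ 0.472031 = ZAR 126,201,457.11
ZAR 126,201,457.11 ÷ 2.26885 = CNY 55,623,534.88
CNY 55,623,534.88 × 1.09682 = HKD 61,009,005.52
Profit = HKD 61,009,005.52 − HKD 59,571,000.00

Profit: HKD 1,438,005.52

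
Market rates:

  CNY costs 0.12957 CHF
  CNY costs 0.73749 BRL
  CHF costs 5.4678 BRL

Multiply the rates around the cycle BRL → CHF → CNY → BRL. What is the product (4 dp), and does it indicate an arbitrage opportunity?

Around BRL → CHF → CNY → BRL: 1 ÷ 5.4678 ÷ 0.12957 × 0.73749 = 1.040972
Product > 1; profitable direction is BRL → CHF → CNY → BRL.

1.0410 (arbitrage exists)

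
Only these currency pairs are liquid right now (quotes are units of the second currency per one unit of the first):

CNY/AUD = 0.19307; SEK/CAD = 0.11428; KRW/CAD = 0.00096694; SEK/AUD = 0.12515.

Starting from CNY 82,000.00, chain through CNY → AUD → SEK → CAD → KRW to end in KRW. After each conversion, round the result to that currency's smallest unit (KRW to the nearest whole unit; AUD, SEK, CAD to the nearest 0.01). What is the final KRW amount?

CNY 82,000.00 × 0.19307 = AUD 15,831.74
AUD 15,831.74 ÷ 0.12515 = SEK 126,502.12
SEK 126,502.12 × 0.11428 = CAD 14,456.66
CAD 14,456.66 ÷ 0.00096694 = KRW 14,950,938

KRW 14,950,938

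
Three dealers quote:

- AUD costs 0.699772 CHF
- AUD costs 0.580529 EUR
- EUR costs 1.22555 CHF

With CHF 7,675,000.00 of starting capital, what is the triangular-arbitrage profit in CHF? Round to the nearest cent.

Profitable loop is CHF → AUD → EUR → CHF:
CHF 7,675,000.00 ÷ 0.699772 = AUD 10,967,858.10
AUD 10,967,858.10 × 0.580529 = EUR 6,367,159.70
EUR 6,367,159.70 × 1.22555 = CHF 7,803,272.57
Profit = CHF 7,803,272.57 − CHF 7,675,000.00

Profit: CHF 128,272.57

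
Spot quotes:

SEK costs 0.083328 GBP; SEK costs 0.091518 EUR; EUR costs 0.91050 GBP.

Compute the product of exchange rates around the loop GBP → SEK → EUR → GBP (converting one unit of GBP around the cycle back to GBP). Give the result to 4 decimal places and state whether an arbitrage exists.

Around GBP → SEK → EUR → GBP: 1 ÷ 0.083328 × 0.091518 × 0.91050 = 0.999990
Product ≈ 1 (deviation 0.001%, within rounding noise).

1.0000 (no arbitrage)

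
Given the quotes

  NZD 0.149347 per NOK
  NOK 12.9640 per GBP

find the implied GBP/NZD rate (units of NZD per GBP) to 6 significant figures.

GBP/NZD = 1.93613

1 GBP × 12.9640 = 12.964 NOK
12.964 NOK × 0.149347 = 1.93613 NZD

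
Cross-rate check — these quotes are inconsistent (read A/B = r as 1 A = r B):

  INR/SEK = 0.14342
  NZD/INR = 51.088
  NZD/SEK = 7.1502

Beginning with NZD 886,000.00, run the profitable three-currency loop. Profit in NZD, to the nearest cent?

Profitable loop is NZD → INR → SEK → NZD:
NZD 886,000.00 × 51.088 = INR 45,263,968.00
INR 45,263,968.00 × 0.14342 = SEK 6,491,758.29
SEK 6,491,758.29 ÷ 7.1502 = NZD 907,912.83
Profit = NZD 907,912.83 − NZD 886,000.00

Profit: NZD 21,912.83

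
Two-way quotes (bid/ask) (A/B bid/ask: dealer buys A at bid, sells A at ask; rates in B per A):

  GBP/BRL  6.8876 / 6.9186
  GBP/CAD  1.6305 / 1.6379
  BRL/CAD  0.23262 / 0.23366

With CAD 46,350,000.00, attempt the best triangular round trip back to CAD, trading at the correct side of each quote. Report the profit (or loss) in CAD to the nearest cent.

Net profit: CAD 398,528.67

Best loop CAD → BRL → GBP → CAD:
CAD 46,350,000.00 ÷ 0.23366 (buy BRL at ask) = BRL 198,365,145.94
BRL 198,365,145.94 ÷ 6.9186 (buy GBP at ask) = GBP 28,671,284.07
GBP 28,671,284.07 × 1.6305 (sell GBP at bid) = CAD 46,748,528.67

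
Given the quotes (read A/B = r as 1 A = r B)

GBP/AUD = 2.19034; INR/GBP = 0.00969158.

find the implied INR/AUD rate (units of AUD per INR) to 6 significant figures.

1 INR × 0.00969158 = 0.00969158 GBP
0.00969158 GBP × 2.19034 = 0.0212279 AUD

INR/AUD = 0.0212279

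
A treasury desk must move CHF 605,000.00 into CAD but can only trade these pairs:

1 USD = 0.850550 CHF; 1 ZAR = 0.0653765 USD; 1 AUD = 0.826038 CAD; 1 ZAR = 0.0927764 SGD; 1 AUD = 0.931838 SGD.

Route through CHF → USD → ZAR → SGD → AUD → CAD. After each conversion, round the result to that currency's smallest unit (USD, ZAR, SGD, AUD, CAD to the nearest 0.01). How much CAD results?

CAD 894,810.32

CHF 605,000.00 ÷ 0.850550 = USD 711,304.45
USD 711,304.45 ÷ 0.0653765 = ZAR 10,880,124.36
ZAR 10,880,124.36 × 0.0927764 = SGD 1,009,418.77
SGD 1,009,418.77 ÷ 0.931838 = AUD 1,083,255.64
AUD 1,083,255.64 × 0.826038 = CAD 894,810.32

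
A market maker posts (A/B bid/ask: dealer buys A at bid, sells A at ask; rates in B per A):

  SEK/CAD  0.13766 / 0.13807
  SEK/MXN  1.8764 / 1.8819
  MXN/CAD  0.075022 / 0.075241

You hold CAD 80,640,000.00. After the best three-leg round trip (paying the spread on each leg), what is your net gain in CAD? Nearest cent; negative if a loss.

Net profit: CAD 1,577,687.29

Best loop CAD → SEK → MXN → CAD:
CAD 80,640,000.00 ÷ 0.13807 (buy SEK at ask) = SEK 584,051,568.05
SEK 584,051,568.05 × 1.8764 (sell SEK at bid) = MXN 1,095,914,362.28
MXN 1,095,914,362.28 × 0.075022 (sell MXN at bid) = CAD 82,217,687.29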